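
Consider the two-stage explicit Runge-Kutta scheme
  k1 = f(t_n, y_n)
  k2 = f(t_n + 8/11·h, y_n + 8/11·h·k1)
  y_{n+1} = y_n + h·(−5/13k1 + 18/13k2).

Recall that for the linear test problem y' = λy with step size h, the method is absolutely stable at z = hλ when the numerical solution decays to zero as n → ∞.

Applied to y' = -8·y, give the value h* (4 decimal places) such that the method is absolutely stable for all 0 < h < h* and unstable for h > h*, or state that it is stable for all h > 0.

With y'=λy (z=hλ):
  k1=λy_n ⇒ h·k1=z·y_n;  k2=λ(1+8/11z)y_n ⇒ h·k2=z(1+8/11z)y_n
  y_{n+1}/y_n = 1 − 5/13z + 18/13z(1+8/11z) = 1 + z + 144/143z²
  Hence R(z) = 1 + z + 144/143z².

Boundary: |R(x)|=1, x<0.
x=-1.76: |R|=2.3593
R=1: x+144/143x²=0 ⇒ x=−143/144=-0.9931; min R=1−1/(4·144/143)=0.7517>−1
Confirm numerically:
  x=-0.741: |R|=0.81192 <1
  x=-0.702: |R|=0.79425 <1
  x=-0.497: |R|=0.75174 <1
  x=-1.576: |R|=1.92515 >1
  x=-1.260: |R|=1.33870 >1
So |R|<1 on (-0.9931, 0).

(-0.9931,0); λ=-8 ⇒ h* = (143/144)/8 = 0.1241.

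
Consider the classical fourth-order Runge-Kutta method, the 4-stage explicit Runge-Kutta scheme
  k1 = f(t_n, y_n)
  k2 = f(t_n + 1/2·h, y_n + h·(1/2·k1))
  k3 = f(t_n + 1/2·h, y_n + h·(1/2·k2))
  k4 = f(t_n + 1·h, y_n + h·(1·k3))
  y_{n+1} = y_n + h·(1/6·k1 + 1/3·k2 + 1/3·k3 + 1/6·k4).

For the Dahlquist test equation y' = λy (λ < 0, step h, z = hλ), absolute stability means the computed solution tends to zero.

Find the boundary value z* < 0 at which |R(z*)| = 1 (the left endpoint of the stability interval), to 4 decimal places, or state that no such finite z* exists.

z* = -2.7853.

Set f=λy, z=hλ:
  order 4, 4-stage ⇒ R(z)=1+z+z^2/2+z^3/6+z^4/24
  (e.g. R(-0.64)=0.52810, |R|=0.52810)

Boundary: |R(x)|=1, x<0.
x=-0.64: |R|=0.5281
|R(-1.56)|=0.2708 |R(-1.12)|=0.3386 |R(-0.88)|=0.4186
Bisect:
  x_lo=-3.4371 |R|=2.5173  x_hi=-0.1959 |R|=0.8221
  mid=-1.81647 |R|=0.28802 →hi
  mid=-2.62677 |R|=0.78614 →hi
  mid=-3.03192 |R|=1.44012 →lo
  mid=-2.82934 |R|=1.06847 →lo
  mid=-2.72805 |R|=0.91708 →hi
  mid=-2.77870 |R|=0.99010 →hi
  mid=-2.80402 |R|=1.02860 →lo
  ...
  [-2.78542,-2.78523] ⇒ x*=-2.7853
So |R|<1 on (-2.7853, 0).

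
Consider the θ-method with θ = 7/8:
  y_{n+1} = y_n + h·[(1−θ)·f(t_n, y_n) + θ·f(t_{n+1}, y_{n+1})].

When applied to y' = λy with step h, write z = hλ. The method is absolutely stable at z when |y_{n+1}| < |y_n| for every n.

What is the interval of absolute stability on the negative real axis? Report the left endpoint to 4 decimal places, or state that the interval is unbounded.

interval (−∞, 0).

Set f=λy, z=hλ:
  y_{n+1} = y_n + z·[1/8·y_n + 7/8·y_{n+1}] ⇒ (1 − 7/8z)y_{n+1} = (1 + 1/8z)y_n
  so R(z) = (1 + 1/8z)/(1 − 7/8z).

Find x<0 with |R(x)|<1.
x=-0.72: |R|=0.5583
x=-2: |R|=0.2727
x=-10: |R|=0.0256
x=-100: |R|=0.1299
θ=7/8≥1/2 ⇒ |1+1/8x|<|1−7/8x| ∀x<0 ⇒ interval (−∞,0).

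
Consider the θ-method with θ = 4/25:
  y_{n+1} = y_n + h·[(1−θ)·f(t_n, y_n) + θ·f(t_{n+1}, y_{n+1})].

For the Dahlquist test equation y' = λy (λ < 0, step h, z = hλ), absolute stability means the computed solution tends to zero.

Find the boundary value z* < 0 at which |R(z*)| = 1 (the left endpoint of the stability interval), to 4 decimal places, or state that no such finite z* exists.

left endpoint -2.9412.

On y'=λy, z=hλ:
  y_{n+1} = y_n + z·[21/25·y_n + 4/25·y_{n+1}] ⇒ (1 − 4/25z)y_{n+1} = (1 + 21/25z)y_n
  R(z) = (1 + 21/25z)/(1 − 4/25z).

Solve |R(x)|<1 on ℝ⁻.
x=-0.34: |R|=0.6775
R=−1: 1+21/25x = −1+4/25x ⇒ -17/25x=2 ⇒ x=2/(-17/25)=-2.9412
Confirm numerically:
  x=-2.914: |R|=0.98740 <1
  x=-2.116: |R|=0.58080 <1
  x=-1.982: |R|=0.50480 <1
  x=-3.285: |R|=1.15325 >1
  x=-3.271: |R|=1.14723 >1
Stable set (-2.9412, 0).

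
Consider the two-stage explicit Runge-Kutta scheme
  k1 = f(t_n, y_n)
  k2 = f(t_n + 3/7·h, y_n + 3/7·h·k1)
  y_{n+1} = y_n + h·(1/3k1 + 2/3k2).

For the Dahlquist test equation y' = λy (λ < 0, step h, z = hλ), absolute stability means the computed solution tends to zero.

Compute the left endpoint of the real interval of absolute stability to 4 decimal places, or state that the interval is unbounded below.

z* = -3.5000.

Test eqn y'=λy, z=hλ:
  k1=λy_n ⇒ h·k1=z·y_n;  k2=λ(1+3/7z)y_n ⇒ h·k2=z(1+3/7z)y_n
  y_{n+1}/y_n = 1 + 1/3z + 2/3z(1+3/7z) = 1 + z + 2/7z²
  so R(z) = 1 + z + 2/7z².

Solve |R(x)|<1 on ℝ⁻.
x=-1.28: |R|=0.1881
R=1: x+2/7x²=0 ⇒ x=−7/2=-3.5000; min R=1−1/(4·2/7)=0.1250>−1
Confirm numerically:
  x=-3.213: |R|=0.73653 <1
  x=-2.235: |R|=0.19221 <1
  x=-1.866: |R|=0.12884 <1
  x=-1.510: |R|=0.14146 <1
  x=-3.920: |R|=1.47040 >1
So |R|<1 on (-3.5000, 0).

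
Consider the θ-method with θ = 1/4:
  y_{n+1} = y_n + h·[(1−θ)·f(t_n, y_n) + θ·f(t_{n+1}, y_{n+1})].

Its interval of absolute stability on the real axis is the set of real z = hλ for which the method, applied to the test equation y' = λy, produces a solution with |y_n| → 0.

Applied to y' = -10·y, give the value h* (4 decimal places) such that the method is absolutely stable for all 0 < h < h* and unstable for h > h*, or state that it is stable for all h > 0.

On y'=λy, z=hλ:
  y_{n+1} = y_n + z·[3/4·y_n + 1/4·y_{n+1}] ⇒ (1 − 1/4z)y_{n+1} = (1 + 3/4z)y_n
  ⇒ R(z) = (1 + 3/4z)/(1 − 1/4z).

Find x<0 with |R(x)|<1.
x=-1.5: |R|=0.0909
R=−1: 1+3/4x = −1+1/4x ⇒ -1/2x=2 ⇒ x=2/(-1/2)=-4.0000
Confirm numerically:
  x=-3.806: |R|=0.95029 <1
  x=-3.281: |R|=0.80250 <1
  x=-3.007: |R|=0.71657 <1
  x=-2.826: |R|=0.65602 <1
  x=-4.517: |R|=1.12140 >1
  x=-4.201: |R|=1.04902 >1
  x=-4.139: |R|=1.03416 >1
So |R|<1 on (-4.0000, 0).

(-4.0000,0); λ=-10 ⇒ h* = (4)/10 = 0.4000.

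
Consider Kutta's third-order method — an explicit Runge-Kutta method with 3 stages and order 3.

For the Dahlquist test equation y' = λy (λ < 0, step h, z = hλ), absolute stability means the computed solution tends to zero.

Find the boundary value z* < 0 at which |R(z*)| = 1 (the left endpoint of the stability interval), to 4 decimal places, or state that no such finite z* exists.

z* = -2.5127.

On y'=λy, z=hλ:
  order 3, 3-stage ⇒ R(z)=1+z+z^2/2+z^3/6
  (e.g. R(-0.83)=0.41915, |R|=0.41915)

Find x<0 with |R(x)|<1.
x=-0.83: |R|=0.4192
|R(-2.24)|=0.6044 |R(-1.47)|=0.0810 |R(-0.75)|=0.4609
Bisect:
  x_lo=-3.1901 |R|=2.5124  x_hi=-0.2654 |R|=0.7667
  mid=-1.72771 |R|=0.09475 →hi
  mid=-2.45888 |R|=0.91360 →hi
  mid=-2.82447 |R|=1.59108 →lo
  mid=-2.64167 |R|=1.22491 →lo
  mid=-2.55028 |R|=1.06278 →lo
  mid=-2.50458 |R|=0.98662 →hi
  mid=-2.52743 |R|=1.02430 →lo
  ...
  [-2.51279,-2.51261] ⇒ x*=-2.5127
Interval (-2.5127, 0).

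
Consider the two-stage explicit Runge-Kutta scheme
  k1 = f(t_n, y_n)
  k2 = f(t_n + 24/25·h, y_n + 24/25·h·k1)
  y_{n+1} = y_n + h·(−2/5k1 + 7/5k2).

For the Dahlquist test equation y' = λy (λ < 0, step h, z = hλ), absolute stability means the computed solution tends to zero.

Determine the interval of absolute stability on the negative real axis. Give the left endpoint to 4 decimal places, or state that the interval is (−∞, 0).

With y'=λy (z=hλ):
  k1=λy_n ⇒ h·k1=z·y_n;  k2=λ(1+24/25z)y_n ⇒ h·k2=z(1+24/25z)y_n
  y_{n+1}/y_n = 1 − 2/5z + 7/5z(1+24/25z) = 1 + z + 168/125z²
  R(z) = 1 + z + 168/125z².

Need |R(x)|<1, x<0.
x=-1.6: |R|=2.8406
R=1: x+168/125x²=0 ⇒ x=−125/168=-0.7440; min R=1−1/(4·168/125)=0.8140>−1
Confirm numerically:
  x=-0.678: |R|=0.93982 <1
  x=-0.645: |R|=0.91414 <1
  x=-0.504: |R|=0.83740 <1
  x=-0.489: |R|=0.83238 <1
  x=-1.286: |R|=1.93670 >1
  x=-1.013: |R|=1.36617 >1
  x=-0.995: |R|=1.33559 >1
Stable set (-0.7440, 0).

(-0.7440, 0).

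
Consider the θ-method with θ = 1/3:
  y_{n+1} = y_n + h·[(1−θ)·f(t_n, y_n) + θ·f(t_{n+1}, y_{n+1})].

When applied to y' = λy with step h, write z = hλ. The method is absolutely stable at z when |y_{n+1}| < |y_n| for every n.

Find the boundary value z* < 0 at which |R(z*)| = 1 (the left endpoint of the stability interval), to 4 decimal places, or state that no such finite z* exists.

z* = -6.0000.

On y'=λy, z=hλ:
  y_{n+1} = y_n + z·[2/3·y_n + 1/3·y_{n+1}] ⇒ (1 − 1/3z)y_{n+1} = (1 + 2/3z)y_n
  R(z) = (1 + 2/3z)/(1 − 1/3z).

Need |R(x)|<1, x<0.
x=-0.41: |R|=0.6393
R=−1: 1+2/3x = −1+1/3x ⇒ -1/3x=2 ⇒ x=2/(-1/3)=-6.0000
Confirm numerically:
  x=-4.582: |R|=0.81298 <1
  x=-4.188: |R|=0.74791 <1
  x=-2.675: |R|=0.41410 <1
  x=-6.500: |R|=1.05263 >1
  x=-6.498: |R|=1.05243 >1
  x=-6.452: |R|=1.04782 >1
So |R|<1 on (-6.0000, 0).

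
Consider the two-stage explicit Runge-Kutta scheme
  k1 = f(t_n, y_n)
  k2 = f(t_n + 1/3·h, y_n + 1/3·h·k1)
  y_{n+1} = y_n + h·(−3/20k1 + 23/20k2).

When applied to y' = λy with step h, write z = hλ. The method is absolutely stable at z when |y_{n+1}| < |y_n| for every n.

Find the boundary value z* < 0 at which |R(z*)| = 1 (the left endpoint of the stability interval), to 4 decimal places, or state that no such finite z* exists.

z* = -2.6087.

Test eqn y'=λy, z=hλ:
  k1=λy_n ⇒ h·k1=z·y_n;  k2=λ(1+1/3z)y_n ⇒ h·k2=z(1+1/3z)y_n
  y_{n+1}/y_n = 1 − 3/20z + 23/20z(1+1/3z) = 1 + z + 23/60z²
  R(z) = 1 + z + 23/60z².

Need |R(x)|<1, x<0.
x=-1.06: |R|=0.3707
R=1: x+23/60x²=0 ⇒ x=−60/23=-2.6087; min R=1−1/(4·23/60)=0.3478>−1
Confirm numerically:
  x=-2.273: |R|=0.70750 <1
  x=-2.173: |R|=0.63707 <1
  x=-2.012: |R|=0.53979 <1
  x=-1.971: |R|=0.51819 <1
  x=-3.042: |R|=1.50528 >1
  x=-3.021: |R|=1.47747 >1
  x=-2.785: |R|=1.18822 >1
Interval (-2.6087, 0).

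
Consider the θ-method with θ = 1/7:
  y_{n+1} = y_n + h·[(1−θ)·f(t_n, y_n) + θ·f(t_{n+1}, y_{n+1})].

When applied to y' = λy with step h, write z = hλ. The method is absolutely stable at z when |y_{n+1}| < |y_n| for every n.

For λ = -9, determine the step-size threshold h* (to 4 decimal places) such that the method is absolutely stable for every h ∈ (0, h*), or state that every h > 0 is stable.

(-2.8000,0); λ=-9 ⇒ h* = (14/5)/9 = 0.3111.

On y'=λy, z=hλ:
  y_{n+1} = y_n + z·[6/7·y_n + 1/7·y_{n+1}] ⇒ (1 − 1/7z)y_{n+1} = (1 + 6/7z)y_n
  R(z) = (1 + 6/7z)/(1 − 1/7z).

Need |R(x)|<1, x<0.
x=-1.32: |R|=0.1106
R=−1: 1+6/7x = −1+1/7x ⇒ -5/7x=2 ⇒ x=2/(-5/7)=-2.8000
Confirm numerically:
  x=-2.402: |R|=0.78834 <1
  x=-2.348: |R|=0.75824 <1
  x=-1.242: |R|=0.05484 <1
  x=-1.127: |R|=0.02929 <1
  x=-3.322: |R|=1.25286 >1
  x=-3.133: |R|=1.16431 >1
  x=-3.007: |R|=1.10343 >1
Interval (-2.8000, 0).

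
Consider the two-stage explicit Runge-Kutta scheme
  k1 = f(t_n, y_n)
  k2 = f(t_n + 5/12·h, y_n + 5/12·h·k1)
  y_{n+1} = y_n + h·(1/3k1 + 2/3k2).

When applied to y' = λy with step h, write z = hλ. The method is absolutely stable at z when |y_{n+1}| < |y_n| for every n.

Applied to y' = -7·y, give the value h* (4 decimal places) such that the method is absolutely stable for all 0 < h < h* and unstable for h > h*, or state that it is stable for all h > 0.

(-3.6000,0); λ=-7 ⇒ h* = (18/5)/7 = 0.5143.

Set f=λy, z=hλ:
  k1=λy_n ⇒ h·k1=z·y_n;  k2=λ(1+5/12z)y_n ⇒ h·k2=z(1+5/12z)y_n
  y_{n+1}/y_n = 1 + 1/3z + 2/3z(1+5/12z) = 1 + z + 5/18z²
  so R(z) = 1 + z + 5/18z².

Need |R(x)|<1, x<0.
x=-0.62: |R|=0.4868
R=1: x+5/18x²=0 ⇒ x=−18/5=-3.6000; min R=1−1/(4·5/18)=0.1000>−1
Confirm numerically:
  x=-2.684: |R|=0.31707 <1
  x=-2.393: |R|=0.19768 <1
  x=-1.907: |R|=0.10318 <1
  x=-4.105: |R|=1.57584 >1
  x=-4.087: |R|=1.55288 >1
  x=-3.790: |R|=1.20003 >1
Interval (-3.6000, 0).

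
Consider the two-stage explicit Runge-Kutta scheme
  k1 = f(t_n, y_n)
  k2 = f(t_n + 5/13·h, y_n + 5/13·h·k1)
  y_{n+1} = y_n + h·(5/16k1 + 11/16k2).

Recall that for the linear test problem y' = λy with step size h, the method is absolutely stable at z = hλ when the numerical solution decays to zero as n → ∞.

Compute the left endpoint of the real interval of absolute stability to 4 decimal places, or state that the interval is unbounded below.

Test eqn y'=λy, z=hλ:
  k1=λy_n ⇒ h·k1=z·y_n;  k2=λ(1+5/13z)y_n ⇒ h·k2=z(1+5/13z)y_n
  y_{n+1}/y_n = 1 + 5/16z + 11/16z(1+5/13z) = 1 + z + 55/208z²
  R(z) = 1 + z + 55/208z².

Solve |R(x)|<1 on ℝ⁻.
x=-0.44: |R|=0.6112
R=1: x+55/208x²=0 ⇒ x=−208/55=-3.7818; min R=1−1/(4·55/208)=0.0545>−1
Confirm numerically:
  x=-2.445: |R|=0.13573 <1
  x=-2.299: |R|=0.09858 <1
  x=-2.238: |R|=0.08640 <1
  x=-1.973: |R|=0.05633 <1
  x=-4.222: |R|=1.49142 >1
  x=-4.120: |R|=1.36842 >1
  x=-3.942: |R|=1.16697 >1
So |R|<1 on (-3.7818, 0).

left endpoint -3.7818.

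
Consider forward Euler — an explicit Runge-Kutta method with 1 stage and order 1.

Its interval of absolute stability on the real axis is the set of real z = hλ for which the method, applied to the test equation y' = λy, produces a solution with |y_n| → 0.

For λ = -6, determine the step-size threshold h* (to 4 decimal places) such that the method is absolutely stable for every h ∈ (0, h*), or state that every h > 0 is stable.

On y'=λy, z=hλ:
  order 1, 1-stage ⇒ R(z)=1+z
  (e.g. R(-1.45)=-0.45000, |R|=0.45000)

Find x<0 with |R(x)|<1.
x=-1.45: |R|=0.4500
|R(-2.32)|=1.3200 |R(-1.48)|=0.4800 |R(-1.18)|=0.1800
Bisect:
  x_lo=-2.4174 |R|=1.4174  x_hi=-0.2007 |R|=0.7993
  mid=-1.30908 |R|=0.30908 →hi
  mid=-1.86326 |R|=0.86326 →hi
  mid=-2.14036 |R|=1.14036 →lo
  mid=-2.00181 |R|=1.00181 →lo
  mid=-1.93254 |R|=0.93254 →hi
  mid=-1.96717 |R|=0.96717 →hi
  mid=-1.98449 |R|=0.98449 →hi
  mid=-1.99315 |R|=0.99315 →hi
  mid=-1.99748 |R|=0.99748 →hi
  ...
  [-2.00005,-1.99992] ⇒ x*=-2.0000
So |R|<1 on (-2.0000, 0).

(-2.0000,0); λ=-6 ⇒ h* = 0.3333.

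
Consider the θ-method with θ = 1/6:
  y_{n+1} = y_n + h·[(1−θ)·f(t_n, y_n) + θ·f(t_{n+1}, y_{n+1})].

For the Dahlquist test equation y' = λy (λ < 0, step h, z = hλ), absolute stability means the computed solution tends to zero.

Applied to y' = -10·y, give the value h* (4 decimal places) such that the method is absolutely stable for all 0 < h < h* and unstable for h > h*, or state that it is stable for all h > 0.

On y'=λy, z=hλ:
  y_{n+1} = y_n + z·[5/6·y_n + 1/6·y_{n+1}] ⇒ (1 − 1/6z)y_{n+1} = (1 + 5/6z)y_n
  so R(z) = (1 + 5/6z)/(1 − 1/6z).

Solve |R(x)|<1 on ℝ⁻.
x=-1.28: |R|=0.0549
R=−1: 1+5/6x = −1+1/6x ⇒ -2/3x=2 ⇒ x=2/(-2/3)=-3.0000
Confirm numerically:
  x=-2.457: |R|=0.74317 <1
  x=-2.276: |R|=0.65007 <1
  x=-1.890: |R|=0.43726 <1
  x=-1.797: |R|=0.38284 <1
  x=-3.448: |R|=1.18967 >1
  x=-3.390: |R|=1.16613 >1
  x=-3.385: |R|=1.16409 >1
So |R|<1 on (-3.0000, 0).

(-3.0000,0); λ=-10 ⇒ h* = (3)/10 = 0.3000.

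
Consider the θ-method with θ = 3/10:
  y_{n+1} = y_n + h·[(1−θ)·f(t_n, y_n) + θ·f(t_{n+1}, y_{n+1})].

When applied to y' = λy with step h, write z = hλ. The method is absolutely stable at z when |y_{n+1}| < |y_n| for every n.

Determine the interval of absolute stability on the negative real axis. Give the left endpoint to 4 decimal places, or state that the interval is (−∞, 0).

On y'=λy, z=hλ:
  y_{n+1} = y_n + z·[7/10·y_n + 3/10·y_{n+1}] ⇒ (1 − 3/10z)y_{n+1} = (1 + 7/10z)y_n
  R(z) = (1 + 7/10z)/(1 − 3/10z).

Find x<0 with |R(x)|<1.
x=-0.79: |R|=0.3614
R=−1: 1+7/10x = −1+3/10x ⇒ -2/5x=2 ⇒ x=2/(-2/5)=-5.0000
Confirm numerically:
  x=-3.473: |R|=0.70087 <1
  x=-3.430: |R|=0.69049 <1
  x=-3.137: |R|=0.61609 <1
  x=-2.489: |R|=0.42497 <1
  x=-5.168: |R|=1.02635 >1
  x=-5.167: |R|=1.02620 >1
  x=-5.040: |R|=1.00637 >1
Stable set (-5.0000, 0).

z∈(-5.0000,0).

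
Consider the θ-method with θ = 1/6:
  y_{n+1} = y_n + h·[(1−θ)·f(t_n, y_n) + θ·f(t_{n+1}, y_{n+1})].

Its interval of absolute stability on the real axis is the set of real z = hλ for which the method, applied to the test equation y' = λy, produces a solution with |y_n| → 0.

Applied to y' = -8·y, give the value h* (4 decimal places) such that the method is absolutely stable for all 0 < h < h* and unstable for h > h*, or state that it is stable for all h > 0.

Set f=λy, z=hλ:
  y_{n+1} = y_n + z·[5/6·y_n + 1/6·y_{n+1}] ⇒ (1 − 1/6z)y_{n+1} = (1 + 5/6z)y_n
  ⇒ R(z) = (1 + 5/6z)/(1 − 1/6z).

Boundary: |R(x)|=1, x<0.
x=-1.17: |R|=0.0209
R=−1: 1+5/6x = −1+1/6x ⇒ -2/3x=2 ⇒ x=2/(-2/3)=-3.0000
Confirm numerically:
  x=-2.776: |R|=0.89790 <1
  x=-2.482: |R|=0.75572 <1
  x=-2.189: |R|=0.60386 <1
  x=-1.220: |R|=0.01385 <1
  x=-3.350: |R|=1.14973 >1
  x=-3.165: |R|=1.07201 >1
  x=-3.077: |R|=1.03393 >1
So |R|<1 on (-3.0000, 0).

(-3.0000,0); λ=-8 ⇒ h* = (3)/8 = 0.3750.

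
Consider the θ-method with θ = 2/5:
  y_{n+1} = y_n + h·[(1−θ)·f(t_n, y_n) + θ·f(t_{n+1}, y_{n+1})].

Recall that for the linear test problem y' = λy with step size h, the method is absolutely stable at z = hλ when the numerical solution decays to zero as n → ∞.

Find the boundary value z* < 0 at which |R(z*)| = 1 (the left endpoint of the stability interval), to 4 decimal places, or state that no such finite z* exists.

left endpoint -10.0000.

Set f=λy, z=hλ:
  y_{n+1} = y_n + z·[3/5·y_n + 2/5·y_{n+1}] ⇒ (1 − 2/5z)y_{n+1} = (1 + 3/5z)y_n
  ⇒ R(z) = (1 + 3/5z)/(1 − 2/5z).

Boundary: |R(x)|=1, x<0.
x=-0.94: |R|=0.3169
R=−1: 1+3/5x = −1+2/5x ⇒ -1/5x=2 ⇒ x=2/(-1/5)=-10.0000
Confirm numerically:
  x=-8.280: |R|=0.92022 <1
  x=-5.567: |R|=0.72524 <1
  x=-4.099: |R|=0.55289 <1
  x=-10.280: |R|=1.01095 >1
  x=-10.238: |R|=1.00934 >1
  x=-10.182: |R|=1.00718 >1
Stable set (-10.0000, 0).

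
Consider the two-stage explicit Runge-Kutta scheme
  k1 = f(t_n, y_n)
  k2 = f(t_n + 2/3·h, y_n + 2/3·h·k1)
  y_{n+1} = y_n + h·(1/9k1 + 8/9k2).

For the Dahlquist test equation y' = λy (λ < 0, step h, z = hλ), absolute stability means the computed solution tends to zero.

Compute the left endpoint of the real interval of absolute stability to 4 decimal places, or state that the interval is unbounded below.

left endpoint -1.6875.

Set f=λy, z=hλ:
  k1=λy_n ⇒ h·k1=z·y_n;  k2=λ(1+2/3z)y_n ⇒ h·k2=z(1+2/3z)y_n
  y_{n+1}/y_n = 1 + 1/9z + 8/9z(1+2/3z) = 1 + z + 16/27z²
  R(z) = 1 + z + 16/27z².

Solve |R(x)|<1 on ℝ⁻.
x=-1.5: |R|=0.8333
R=1: x+16/27x²=0 ⇒ x=−27/16=-1.6875; min R=1−1/(4·16/27)=0.5781>−1
Confirm numerically:
  x=-1.452: |R|=0.79737 <1
  x=-1.348: |R|=0.72880 <1
  x=-1.179: |R|=0.64473 <1
  x=-2.046: |R|=1.43466 >1
  x=-1.773: |R|=1.08983 >1
Stable set (-1.6875, 0).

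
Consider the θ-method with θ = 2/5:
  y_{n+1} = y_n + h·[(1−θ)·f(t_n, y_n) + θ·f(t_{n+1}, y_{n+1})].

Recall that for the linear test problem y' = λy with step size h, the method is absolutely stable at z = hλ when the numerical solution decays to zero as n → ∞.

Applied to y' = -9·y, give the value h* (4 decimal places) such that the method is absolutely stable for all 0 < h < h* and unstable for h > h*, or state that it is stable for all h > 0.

On y'=λy, z=hλ:
  y_{n+1} = y_n + z·[3/5·y_n + 2/5·y_{n+1}] ⇒ (1 − 2/5z)y_{n+1} = (1 + 3/5z)y_n
  Hence R(z) = (1 + 3/5z)/(1 − 2/5z).

Need |R(x)|<1, x<0.
x=-0.73: |R|=0.4350
R=−1: 1+3/5x = −1+2/5x ⇒ -1/5x=2 ⇒ x=2/(-1/5)=-10.0000
Confirm numerically:
  x=-8.932: |R|=0.95329 <1
  x=-5.944: |R|=0.75983 <1
  x=-5.768: |R|=0.74407 <1
  x=-10.594: |R|=1.02268 >1
  x=-10.561: |R|=1.02148 >1
  x=-10.313: |R|=1.01221 >1
Stable set (-10.0000, 0).

(-10.0000,0); λ=-9 ⇒ h* = (10)/9 = 1.1111.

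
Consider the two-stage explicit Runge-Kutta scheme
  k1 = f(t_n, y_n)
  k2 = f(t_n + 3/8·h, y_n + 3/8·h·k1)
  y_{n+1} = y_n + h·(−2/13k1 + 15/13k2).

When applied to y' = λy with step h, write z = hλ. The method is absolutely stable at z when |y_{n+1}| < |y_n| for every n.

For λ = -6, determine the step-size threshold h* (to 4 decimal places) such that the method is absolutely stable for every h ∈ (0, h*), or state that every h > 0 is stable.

(-2.3111,0); λ=-6 ⇒ h* = (104/45)/6 = 0.3852.

Set f=λy, z=hλ:
  k1=λy_n ⇒ h·k1=z·y_n;  k2=λ(1+3/8z)y_n ⇒ h·k2=z(1+3/8z)y_n
  y_{n+1}/y_n = 1 − 2/13z + 15/13z(1+3/8z) = 1 + z + 45/104z²
  so R(z) = 1 + z + 45/104z².

Solve |R(x)|<1 on ℝ⁻.
x=-1.43: |R|=0.4548
R=1: x+45/104x²=0 ⇒ x=−104/45=-2.3111; min R=1−1/(4·45/104)=0.4222>−1
Confirm numerically:
  x=-2.248: |R|=0.93861 <1
  x=-2.217: |R|=0.90972 <1
  x=-1.662: |R|=0.53320 <1
  x=-0.966: |R|=0.43777 <1
  x=-2.663: |R|=1.40547 >1
  x=-2.414: |R|=1.10747 >1
  x=-2.371: |R|=1.06144 >1
So |R|<1 on (-2.3111, 0).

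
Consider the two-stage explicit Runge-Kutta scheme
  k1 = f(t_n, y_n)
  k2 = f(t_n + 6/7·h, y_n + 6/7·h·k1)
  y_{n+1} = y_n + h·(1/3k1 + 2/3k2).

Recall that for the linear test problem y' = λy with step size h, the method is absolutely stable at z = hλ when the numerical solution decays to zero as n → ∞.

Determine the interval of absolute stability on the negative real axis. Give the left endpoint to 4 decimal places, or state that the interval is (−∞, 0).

(-1.7500, 0).

With y'=λy (z=hλ):
  k1=λy_n ⇒ h·k1=z·y_n;  k2=λ(1+6/7z)y_n ⇒ h·k2=z(1+6/7z)y_n
  y_{n+1}/y_n = 1 + 1/3z + 2/3z(1+6/7z) = 1 + z + 4/7z²
  R(z) = 1 + z + 4/7z².

Solve |R(x)|<1 on ℝ⁻.
x=-1.59: |R|=0.8546
R=1: x+4/7x²=0 ⇒ x=−7/4=-1.7500; min R=1−1/(4·4/7)=0.5625>−1
Confirm numerically:
  x=-1.416: |R|=0.72975 <1
  x=-0.894: |R|=0.56271 <1
  x=-0.801: |R|=0.56563 <1
  x=-0.723: |R|=0.57570 <1
  x=-2.045: |R|=1.34473 >1
  x=-1.824: |R|=1.07713 >1
  x=-1.815: |R|=1.06741 >1
Stable set (-1.7500, 0).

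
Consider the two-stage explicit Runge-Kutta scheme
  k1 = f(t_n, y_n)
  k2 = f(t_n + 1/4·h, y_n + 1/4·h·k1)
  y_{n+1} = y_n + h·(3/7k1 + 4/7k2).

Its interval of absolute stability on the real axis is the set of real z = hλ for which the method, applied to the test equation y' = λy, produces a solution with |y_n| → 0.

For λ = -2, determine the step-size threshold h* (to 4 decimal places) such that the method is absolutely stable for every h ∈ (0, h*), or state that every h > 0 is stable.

(-7.0000,0); λ=-2 ⇒ h* = (7)/2 = 3.5000.

With y'=λy (z=hλ):
  k1=λy_n ⇒ h·k1=z·y_n;  k2=λ(1+1/4z)y_n ⇒ h·k2=z(1+1/4z)y_n
  y_{n+1}/y_n = 1 + 3/7z + 4/7z(1+1/4z) = 1 + z + 1/7z²
  so R(z) = 1 + z + 1/7z².

Boundary: |R(x)|=1, x<0.
x=-1.38: |R|=0.1079
R=1: x+1/7x²=0 ⇒ x=−7=-7.0000; min R=1−1/(4·1/7)=-0.7500>−1
Confirm numerically:
  x=-5.471: |R|=0.19502 <1
  x=-5.212: |R|=0.33129 <1
  x=-3.625: |R|=0.74777 <1
  x=-3.171: |R|=0.73454 <1
  x=-7.547: |R|=1.58974 >1
  x=-7.459: |R|=1.48910 >1
  x=-7.396: |R|=1.41840 >1
Stable set (-7.0000, 0).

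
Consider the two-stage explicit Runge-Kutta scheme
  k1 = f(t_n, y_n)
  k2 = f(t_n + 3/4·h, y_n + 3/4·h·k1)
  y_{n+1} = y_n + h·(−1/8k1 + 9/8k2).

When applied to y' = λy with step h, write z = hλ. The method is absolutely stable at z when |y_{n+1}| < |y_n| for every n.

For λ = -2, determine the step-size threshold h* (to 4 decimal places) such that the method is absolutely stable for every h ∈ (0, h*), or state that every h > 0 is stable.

On y'=λy, z=hλ:
  k1=λy_n ⇒ h·k1=z·y_n;  k2=λ(1+3/4z)y_n ⇒ h·k2=z(1+3/4z)y_n
  y_{n+1}/y_n = 1 − 1/8z + 9/8z(1+3/4z) = 1 + z + 27/32z²
  R(z) = 1 + z + 27/32z².

Find x<0 with |R(x)|<1.
x=-1.65: |R|=1.6471
R=1: x+27/32x²=0 ⇒ x=−32/27=-1.1852; min R=1−1/(4·27/32)=0.7037>−1
Confirm numerically:
  x=-1.151: |R|=0.96680 <1
  x=-0.888: |R|=0.77733 <1
  x=-0.840: |R|=0.75535 <1
  x=-1.760: |R|=1.85360 >1
  x=-1.377: |R|=1.22286 >1
Interval (-1.1852, 0).

(-1.1852,0); λ=-2 ⇒ h* = (32/27)/2 = 0.5926.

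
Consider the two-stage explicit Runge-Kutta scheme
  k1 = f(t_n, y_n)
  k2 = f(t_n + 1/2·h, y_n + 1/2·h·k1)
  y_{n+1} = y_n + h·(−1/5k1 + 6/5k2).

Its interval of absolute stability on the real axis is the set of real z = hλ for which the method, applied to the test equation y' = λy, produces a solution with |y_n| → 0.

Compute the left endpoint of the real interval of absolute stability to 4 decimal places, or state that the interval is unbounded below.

z* = -1.6667.

On y'=λy, z=hλ:
  k1=λy_n ⇒ h·k1=z·y_n;  k2=λ(1+1/2z)y_n ⇒ h·k2=z(1+1/2z)y_n
  y_{n+1}/y_n = 1 − 1/5z + 6/5z(1+1/2z) = 1 + z + 3/5z²
  so R(z) = 1 + z + 3/5z².

Find x<0 with |R(x)|<1.
x=-0.88: |R|=0.5846
R=1: x+3/5x²=0 ⇒ x=−5/3=-1.6667; min R=1−1/(4·3/5)=0.5833>−1
Confirm numerically:
  x=-1.523: |R|=0.86872 <1
  x=-1.277: |R|=0.70144 <1
  x=-1.151: |R|=0.64388 <1
  x=-2.078: |R|=1.51285 >1
  x=-1.856: |R|=1.21084 >1
Stable set (-1.6667, 0).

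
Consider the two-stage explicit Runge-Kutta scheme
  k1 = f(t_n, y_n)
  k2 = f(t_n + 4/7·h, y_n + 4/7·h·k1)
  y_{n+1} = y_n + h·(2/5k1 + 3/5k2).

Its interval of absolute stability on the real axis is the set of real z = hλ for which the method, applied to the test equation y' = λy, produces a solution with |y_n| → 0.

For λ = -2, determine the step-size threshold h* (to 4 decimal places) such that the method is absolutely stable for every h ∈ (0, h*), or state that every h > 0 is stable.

(-2.9167,0); λ=-2 ⇒ h* = (35/12)/2 = 1.4583.

With y'=λy (z=hλ):
  k1=λy_n ⇒ h·k1=z·y_n;  k2=λ(1+4/7z)y_n ⇒ h·k2=z(1+4/7z)y_n
  y_{n+1}/y_n = 1 + 2/5z + 3/5z(1+4/7z) = 1 + z + 12/35z²
  so R(z) = 1 + z + 12/35z².

Boundary: |R(x)|=1, x<0.
x=-0.67: |R|=0.4839
R=1: x+12/35x²=0 ⇒ x=−35/12=-2.9167; min R=1−1/(4·12/35)=0.2708>−1
Confirm numerically:
  x=-2.727: |R|=0.82267 <1
  x=-2.669: |R|=0.77336 <1
  x=-1.832: |R|=0.31871 <1
  x=-3.407: |R|=1.57277 >1
  x=-3.342: |R|=1.48736 >1
  x=-2.996: |R|=1.08149 >1
Stable set (-2.9167, 0).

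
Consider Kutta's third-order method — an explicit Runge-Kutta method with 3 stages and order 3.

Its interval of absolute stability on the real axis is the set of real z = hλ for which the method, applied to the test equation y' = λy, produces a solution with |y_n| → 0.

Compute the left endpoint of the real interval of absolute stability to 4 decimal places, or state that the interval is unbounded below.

z* = -2.5127.

On y'=λy, z=hλ:
  order 3, 3-stage ⇒ R(z)=1+z+z^2/2+z^3/6
  (e.g. R(-1.1)=0.28317, |R|=0.28317)

Boundary: |R(x)|=1, x<0.
x=-1.1: |R|=0.2832
|R(-2.47)|=0.9311 |R(-1.82)|=0.1686 |R(-0.77)|=0.4504
Bisect:
  x_lo=-3.2530 |R|=2.6991  x_hi=-0.1041 |R|=0.9011
  mid=-1.67856 |R|=0.05802 →hi
  mid=-2.46577 |R|=0.92441 →hi
  mid=-2.85937 |R|=1.66774 →lo
  mid=-2.66257 |R|=1.26388 →lo
  mid=-2.56417 |R|=1.08657 →lo
  mid=-2.51497 |R|=1.00365 →lo
  mid=-2.49037 |R|=0.96358 →hi
  mid=-2.50267 |R|=0.98350 →hi
  mid=-2.50882 |R|=0.99355 →hi
  ...
  [-2.51285,-2.51266] ⇒ x*=-2.5127
So |R|<1 on (-2.5127, 0).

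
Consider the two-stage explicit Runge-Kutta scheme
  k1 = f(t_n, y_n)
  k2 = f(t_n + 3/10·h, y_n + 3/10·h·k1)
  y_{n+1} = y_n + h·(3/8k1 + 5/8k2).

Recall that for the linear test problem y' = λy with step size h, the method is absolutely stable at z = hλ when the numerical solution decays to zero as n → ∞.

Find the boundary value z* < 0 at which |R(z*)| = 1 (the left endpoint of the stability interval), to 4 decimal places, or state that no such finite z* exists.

z* = -5.3333.

Set f=λy, z=hλ:
  k1=λy_n ⇒ h·k1=z·y_n;  k2=λ(1+3/10z)y_n ⇒ h·k2=z(1+3/10z)y_n
  y_{n+1}/y_n = 1 + 3/8z + 5/8z(1+3/10z) = 1 + z + 3/16z²
  so R(z) = 1 + z + 3/16z².

Boundary: |R(x)|=1, x<0.
x=-1.49: |R|=0.0737
R=1: x+3/16x²=0 ⇒ x=−16/3=-5.3333; min R=1−1/(4·3/16)=-0.3333>−1
Confirm numerically:
  x=-4.617: |R|=0.37988 <1
  x=-4.082: |R|=0.04226 <1
  x=-3.763: |R|=0.10797 <1
  x=-3.594: |R|=0.17209 <1
  x=-5.742: |R|=1.43998 >1
  x=-5.412: |R|=1.07983 >1
Interval (-5.3333, 0).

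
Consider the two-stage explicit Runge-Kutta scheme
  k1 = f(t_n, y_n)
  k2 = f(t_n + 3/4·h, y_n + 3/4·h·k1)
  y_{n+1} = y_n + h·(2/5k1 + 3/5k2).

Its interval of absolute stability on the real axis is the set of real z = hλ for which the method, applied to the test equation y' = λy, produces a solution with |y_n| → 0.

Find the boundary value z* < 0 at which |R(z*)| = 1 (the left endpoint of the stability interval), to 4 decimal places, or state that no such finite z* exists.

left endpoint -2.2222.

With y'=λy (z=hλ):
  k1=λy_n ⇒ h·k1=z·y_n;  k2=λ(1+3/4z)y_n ⇒ h·k2=z(1+3/4z)y_n
  y_{n+1}/y_n = 1 + 2/5z + 3/5z(1+3/4z) = 1 + z + 9/20z²
  Hence R(z) = 1 + z + 9/20z².

Need |R(x)|<1, x<0.
x=-1.1: |R|=0.4445
R=1: x+9/20x²=0 ⇒ x=−20/9=-2.2222; min R=1−1/(4·9/20)=0.4444>−1
Confirm numerically:
  x=-1.716: |R|=0.60910 <1
  x=-1.565: |R|=0.53715 <1
  x=-1.314: |R|=0.46297 <1
  x=-0.949: |R|=0.45627 <1
  x=-2.662: |R|=1.52681 >1
  x=-2.506: |R|=1.32002 >1
  x=-2.465: |R|=1.26930 >1
Interval (-2.2222, 0).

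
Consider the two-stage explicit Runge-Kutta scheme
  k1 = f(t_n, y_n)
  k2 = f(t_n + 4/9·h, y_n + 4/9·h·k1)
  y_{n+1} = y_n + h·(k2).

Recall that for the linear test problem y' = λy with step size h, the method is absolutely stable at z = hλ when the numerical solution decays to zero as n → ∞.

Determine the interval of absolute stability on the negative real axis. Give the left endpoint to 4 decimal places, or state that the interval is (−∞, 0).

Test eqn y'=λy, z=hλ:
  k1=λy_n ⇒ h·k1=z·y_n;  k2=λ(1+4/9z)y_n ⇒ h·k2=z(1+4/9z)y_n
  y_{n+1}/y_n = 1 + z(1+4/9z) = 1 + z + 4/9z²
  Hence R(z) = 1 + z + 4/9z².

Solve |R(x)|<1 on ℝ⁻.
x=-1.34: |R|=0.4580
R=1: x+4/9x²=0 ⇒ x=−9/4=-2.2500; min R=1−1/(4·4/9)=0.4375>−1
Confirm numerically:
  x=-2.016: |R|=0.79034 <1
  x=-1.611: |R|=0.54248 <1
  x=-1.546: |R|=0.51627 <1
  x=-1.011: |R|=0.44328 <1
  x=-2.726: |R|=1.57670 >1
  x=-2.377: |R|=1.13417 >1
Stable set (-2.2500, 0).

(-2.2500, 0).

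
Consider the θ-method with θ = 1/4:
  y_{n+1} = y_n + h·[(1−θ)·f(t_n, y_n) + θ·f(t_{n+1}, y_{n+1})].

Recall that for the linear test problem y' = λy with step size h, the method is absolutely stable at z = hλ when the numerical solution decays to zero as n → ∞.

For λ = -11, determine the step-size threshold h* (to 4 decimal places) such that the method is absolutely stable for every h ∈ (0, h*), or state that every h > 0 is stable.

(-4.0000,0); λ=-11 ⇒ h* = (4)/11 = 0.3636.

On y'=λy, z=hλ:
  y_{n+1} = y_n + z·[3/4·y_n + 1/4·y_{n+1}] ⇒ (1 − 1/4z)y_{n+1} = (1 + 3/4z)y_n
  ⇒ R(z) = (1 + 3/4z)/(1 − 1/4z).

Solve |R(x)|<1 on ℝ⁻.
x=-1.26: |R|=0.0418
R=−1: 1+3/4x = −1+1/4x ⇒ -1/2x=2 ⇒ x=2/(-1/2)=-4.0000
Confirm numerically:
  x=-2.987: |R|=0.71003 <1
  x=-2.747: |R|=0.62858 <1
  x=-1.730: |R|=0.20768 <1
  x=-4.507: |R|=1.11920 >1
  x=-4.330: |R|=1.07923 >1
  x=-4.040: |R|=1.00995 >1
Interval (-4.0000, 0).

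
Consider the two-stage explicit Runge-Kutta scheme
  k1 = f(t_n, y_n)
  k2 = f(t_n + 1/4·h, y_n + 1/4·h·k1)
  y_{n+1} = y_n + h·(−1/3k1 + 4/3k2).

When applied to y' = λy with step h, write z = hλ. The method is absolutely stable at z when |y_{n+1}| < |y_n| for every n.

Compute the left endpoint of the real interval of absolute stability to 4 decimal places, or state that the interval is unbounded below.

Set f=λy, z=hλ:
  k1=λy_n ⇒ h·k1=z·y_n;  k2=λ(1+1/4z)y_n ⇒ h·k2=z(1+1/4z)y_n
  y_{n+1}/y_n = 1 − 1/3z + 4/3z(1+1/4z) = 1 + z + 1/3z²
  ⇒ R(z) = 1 + z + 1/3z².

Need |R(x)|<1, x<0.
x=-1.48: |R|=0.2501
R=1: x+1/3x²=0 ⇒ x=−3=-3.0000; min R=1−1/(4·1/3)=0.2500>−1
Confirm numerically:
  x=-2.647: |R|=0.68854 <1
  x=-2.359: |R|=0.49596 <1
  x=-1.946: |R|=0.31631 <1
  x=-1.858: |R|=0.29272 <1
  x=-3.597: |R|=1.71580 >1
  x=-3.564: |R|=1.67003 >1
  x=-3.116: |R|=1.12049 >1
So |R|<1 on (-3.0000, 0).

z* = -3.0000.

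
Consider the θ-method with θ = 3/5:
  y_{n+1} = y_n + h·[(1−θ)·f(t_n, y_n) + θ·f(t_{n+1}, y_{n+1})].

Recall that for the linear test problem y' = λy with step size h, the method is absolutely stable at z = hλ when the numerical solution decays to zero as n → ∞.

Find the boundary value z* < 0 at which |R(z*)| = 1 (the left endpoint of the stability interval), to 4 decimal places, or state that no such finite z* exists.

unbounded; (−∞, 0).

With y'=λy (z=hλ):
  y_{n+1} = y_n + z·[2/5·y_n + 3/5·y_{n+1}] ⇒ (1 − 3/5z)y_{n+1} = (1 + 2/5z)y_n
  ⇒ R(z) = (1 + 2/5z)/(1 − 3/5z).

Find x<0 with |R(x)|<1.
x=-0.6: |R|=0.5588
x=-2: |R|=0.0909
x=-10: |R|=0.4286
x=-100: |R|=0.6393
θ=3/5≥1/2 ⇒ |1+2/5x|<|1−3/5x| ∀x<0 ⇒ stable on all of ℝ⁻.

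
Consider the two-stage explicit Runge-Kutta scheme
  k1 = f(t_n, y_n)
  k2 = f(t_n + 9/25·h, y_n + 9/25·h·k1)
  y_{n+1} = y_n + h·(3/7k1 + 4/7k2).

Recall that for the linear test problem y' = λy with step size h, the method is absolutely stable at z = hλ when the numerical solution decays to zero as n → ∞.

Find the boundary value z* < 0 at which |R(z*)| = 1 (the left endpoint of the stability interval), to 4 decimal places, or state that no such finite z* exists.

z* = -4.8611.

Set f=λy, z=hλ:
  k1=λy_n ⇒ h·k1=z·y_n;  k2=λ(1+9/25z)y_n ⇒ h·k2=z(1+9/25z)y_n
  y_{n+1}/y_n = 1 + 3/7z + 4/7z(1+9/25z) = 1 + z + 36/175z²
  so R(z) = 1 + z + 36/175z².

Boundary: |R(x)|=1, x<0.
x=-1.68: |R|=0.0994
R=1: x+36/175x²=0 ⇒ x=−175/36=-4.8611; min R=1−1/(4·36/175)=-0.2153>−1
Confirm numerically:
  x=-4.477: |R|=0.64624 <1
  x=-4.425: |R|=0.60301 <1
  x=-4.222: |R|=0.44492 <1
  x=-1.954: |R|=0.16856 <1
  x=-5.411: |R|=1.61209 >1
  x=-5.331: |R|=1.51531 >1
  x=-5.182: |R|=1.34207 >1
Interval (-4.8611, 0).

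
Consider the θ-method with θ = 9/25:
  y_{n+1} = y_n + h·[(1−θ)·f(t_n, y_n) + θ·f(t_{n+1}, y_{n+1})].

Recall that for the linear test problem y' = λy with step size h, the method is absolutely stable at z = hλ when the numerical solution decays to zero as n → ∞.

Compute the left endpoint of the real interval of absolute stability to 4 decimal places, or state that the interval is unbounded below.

Test eqn y'=λy, z=hλ:
  y_{n+1} = y_n + z·[16/25·y_n + 9/25·y_{n+1}] ⇒ (1 − 9/25z)y_{n+1} = (1 + 16/25z)y_n
  Hence R(z) = (1 + 16/25z)/(1 − 9/25z).

Boundary: |R(x)|=1, x<0.
x=-1.25: |R|=0.1379
R=−1: 1+16/25x = −1+9/25x ⇒ -7/25x=2 ⇒ x=2/(-7/25)=-7.1429
Confirm numerically:
  x=-6.064: |R|=0.90510 <1
  x=-5.377: |R|=0.83158 <1
  x=-3.206: |R|=0.48828 <1
  x=-7.582: |R|=1.03297 >1
  x=-7.314: |R|=1.01319 >1
Stable set (-7.1429, 0).

z* = -7.1429.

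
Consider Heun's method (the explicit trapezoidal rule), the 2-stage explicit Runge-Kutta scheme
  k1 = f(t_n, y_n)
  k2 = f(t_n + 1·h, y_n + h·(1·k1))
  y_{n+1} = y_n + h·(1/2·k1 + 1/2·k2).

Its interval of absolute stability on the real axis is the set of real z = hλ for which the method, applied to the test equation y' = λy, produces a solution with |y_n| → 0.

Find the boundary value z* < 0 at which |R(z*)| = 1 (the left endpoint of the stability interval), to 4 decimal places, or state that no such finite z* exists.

With y'=λy (z=hλ):
  order 2, 2-stage ⇒ R(z)=1+z+z^2/2
  (e.g. R(-1.42)=0.58820, |R|=0.58820)

Solve |R(x)|<1 on ℝ⁻.
x=-1.42: |R|=0.5882
|R(-2.12)|=1.1272 |R(-0.82)|=0.5162 |R(-0.53)|=0.6104
Bisect:
  x_lo=-2.5905 |R|=1.7649  x_hi=-0.1497 |R|=0.8615
  mid=-1.37014 |R|=0.56850 →hi
  mid=-1.98034 |R|=0.98054 →hi
  mid=-2.28545 |R|=1.32619 →lo
  mid=-2.13290 |R|=1.14173 →lo
  mid=-2.05662 |R|=1.05822 →lo
  mid=-2.01848 |R|=1.01865 →lo
  mid=-1.99941 |R|=0.99941 →hi
  mid=-2.00895 |R|=1.00899 →lo
  mid=-2.00418 |R|=1.00419 →lo
  ...
  [-2.00001,-1.99986] ⇒ x*=-2.0000
So |R|<1 on (-2.0000, 0).

z* = -2.0000.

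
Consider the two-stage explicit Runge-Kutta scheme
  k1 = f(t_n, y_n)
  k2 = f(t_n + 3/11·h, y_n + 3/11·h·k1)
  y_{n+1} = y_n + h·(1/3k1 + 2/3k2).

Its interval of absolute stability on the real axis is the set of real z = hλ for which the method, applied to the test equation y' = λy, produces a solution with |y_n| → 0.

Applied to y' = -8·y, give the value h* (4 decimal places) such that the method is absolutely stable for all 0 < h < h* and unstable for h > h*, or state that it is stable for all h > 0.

(-5.5000,0); λ=-8 ⇒ h* = (11/2)/8 = 0.6875.

Test eqn y'=λy, z=hλ:
  k1=λy_n ⇒ h·k1=z·y_n;  k2=λ(1+3/11z)y_n ⇒ h·k2=z(1+3/11z)y_n
  y_{n+1}/y_n = 1 + 1/3z + 2/3z(1+3/11z) = 1 + z + 2/11z²
  R(z) = 1 + z + 2/11z².

Find x<0 with |R(x)|<1.
x=-0.87: |R|=0.2676
R=1: x+2/11x²=0 ⇒ x=−11/2=-5.5000; min R=1−1/(4·2/11)=-0.3750>−1
Confirm numerically:
  x=-5.229: |R|=0.74235 <1
  x=-5.182: |R|=0.70039 <1
  x=-4.641: |R|=0.27516 <1
  x=-5.810: |R|=1.32747 >1
  x=-5.722: |R|=1.23096 >1
  x=-5.689: |R|=1.19549 >1
Stable set (-5.5000, 0).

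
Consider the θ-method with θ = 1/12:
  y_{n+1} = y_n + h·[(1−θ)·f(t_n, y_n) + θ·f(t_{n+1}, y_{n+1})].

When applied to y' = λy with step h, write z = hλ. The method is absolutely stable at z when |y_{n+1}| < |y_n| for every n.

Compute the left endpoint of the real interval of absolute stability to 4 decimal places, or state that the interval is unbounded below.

Set f=λy, z=hλ:
  y_{n+1} = y_n + z·[11/12·y_n + 1/12·y_{n+1}] ⇒ (1 − 1/12z)y_{n+1} = (1 + 11/12z)y_n
  ⇒ R(z) = (1 + 11/12z)/(1 − 1/12z).

Solve |R(x)|<1 on ℝ⁻.
x=-0.65: |R|=0.3834
R=−1: 1+11/12x = −1+1/12x ⇒ -5/6x=2 ⇒ x=2/(-5/6)=-2.4000
Confirm numerically:
  x=-2.342: |R|=0.95956 <1
  x=-2.300: |R|=0.93007 <1
  x=-1.353: |R|=0.21591 <1
  x=-1.233: |R|=0.11811 <1
  x=-2.819: |R|=1.28275 >1
  x=-2.508: |R|=1.07444 >1
So |R|<1 on (-2.4000, 0).

left endpoint -2.4000.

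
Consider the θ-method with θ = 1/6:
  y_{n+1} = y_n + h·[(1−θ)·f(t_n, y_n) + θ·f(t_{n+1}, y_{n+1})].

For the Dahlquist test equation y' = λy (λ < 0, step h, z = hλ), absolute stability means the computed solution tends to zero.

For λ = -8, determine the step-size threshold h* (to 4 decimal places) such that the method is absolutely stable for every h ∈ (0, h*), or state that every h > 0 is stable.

With y'=λy (z=hλ):
  y_{n+1} = y_n + z·[5/6·y_n + 1/6·y_{n+1}] ⇒ (1 − 1/6z)y_{n+1} = (1 + 5/6z)y_n
  R(z) = (1 + 5/6z)/(1 − 1/6z).

Boundary: |R(x)|=1, x<0.
x=-1.54: |R|=0.2255
R=−1: 1+5/6x = −1+1/6x ⇒ -2/3x=2 ⇒ x=2/(-2/3)=-3.0000
Confirm numerically:
  x=-1.963: |R|=0.47909 <1
  x=-1.791: |R|=0.37928 <1
  x=-1.248: |R|=0.03311 <1
  x=-3.491: |R|=1.20693 >1
  x=-3.151: |R|=1.06600 >1
  x=-3.024: |R|=1.01064 >1
Interval (-3.0000, 0).

(-3.0000,0); λ=-8 ⇒ h* = (3)/8 = 0.3750.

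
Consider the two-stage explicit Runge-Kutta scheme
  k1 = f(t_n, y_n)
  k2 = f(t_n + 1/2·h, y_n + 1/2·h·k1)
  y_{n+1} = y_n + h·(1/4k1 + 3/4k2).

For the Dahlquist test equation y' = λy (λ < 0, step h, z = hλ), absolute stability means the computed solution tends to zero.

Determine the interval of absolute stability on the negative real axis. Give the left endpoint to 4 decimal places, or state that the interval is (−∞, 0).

Test eqn y'=λy, z=hλ:
  k1=λy_n ⇒ h·k1=z·y_n;  k2=λ(1+1/2z)y_n ⇒ h·k2=z(1+1/2z)y_n
  y_{n+1}/y_n = 1 + 1/4z + 3/4z(1+1/2z) = 1 + z + 3/8z²
  R(z) = 1 + z + 3/8z².

Solve |R(x)|<1 on ℝ⁻.
x=-1.03: |R|=0.3678
R=1: x+3/8x²=0 ⇒ x=−8/3=-2.6667; min R=1−1/(4·3/8)=0.3333>−1
Confirm numerically:
  x=-2.634: |R|=0.96773 <1
  x=-1.808: |R|=0.41782 <1
  x=-1.714: |R|=0.38767 <1
  x=-1.084: |R|=0.35665 <1
  x=-3.193: |R|=1.63022 >1
  x=-2.975: |R|=1.34398 >1
  x=-2.701: |R|=1.03478 >1
Interval (-2.6667, 0).

(-2.6667, 0).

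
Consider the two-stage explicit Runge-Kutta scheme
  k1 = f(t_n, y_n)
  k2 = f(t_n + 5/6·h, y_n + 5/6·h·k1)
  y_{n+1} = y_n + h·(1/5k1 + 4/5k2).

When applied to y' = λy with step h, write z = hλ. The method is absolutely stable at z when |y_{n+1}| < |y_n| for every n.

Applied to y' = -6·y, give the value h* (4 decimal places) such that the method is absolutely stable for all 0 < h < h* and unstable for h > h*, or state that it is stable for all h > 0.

With y'=λy (z=hλ):
  k1=λy_n ⇒ h·k1=z·y_n;  k2=λ(1+5/6z)y_n ⇒ h·k2=z(1+5/6z)y_n
  y_{n+1}/y_n = 1 + 1/5z + 4/5z(1+5/6z) = 1 + z + 2/3z²
  so R(z) = 1 + z + 2/3z².

Boundary: |R(x)|=1, x<0.
x=-1.53: |R|=1.0306
R=1: x+2/3x²=0 ⇒ x=−3/2=-1.5000; min R=1−1/(4·2/3)=0.6250>−1
Confirm numerically:
  x=-1.478: |R|=0.97832 <1
  x=-1.365: |R|=0.87715 <1
  x=-0.764: |R|=0.62513 <1
  x=-1.929: |R|=1.55169 >1
  x=-1.841: |R|=1.41852 >1
Interval (-1.5000, 0).

(-1.5000,0); λ=-6 ⇒ h* = (3/2)/6 = 0.2500.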